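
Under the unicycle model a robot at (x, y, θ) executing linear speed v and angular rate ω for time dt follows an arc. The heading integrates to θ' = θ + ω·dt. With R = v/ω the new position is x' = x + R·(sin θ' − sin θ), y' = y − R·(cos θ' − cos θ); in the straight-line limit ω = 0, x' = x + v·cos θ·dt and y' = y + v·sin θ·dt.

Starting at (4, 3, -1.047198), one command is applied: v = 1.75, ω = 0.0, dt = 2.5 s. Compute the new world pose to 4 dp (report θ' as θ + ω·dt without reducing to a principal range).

θ' = -1.0472 + 0.0·2.5 = -1.0472
ω = 0 → straight: x' = 4 + 1.75·cos(-1.0472)·2.5 = 6.1875
y' = 3 + 1.75·sin(-1.0472)·2.5 = -0.7889

(6.1875, -0.7889, -1.0472)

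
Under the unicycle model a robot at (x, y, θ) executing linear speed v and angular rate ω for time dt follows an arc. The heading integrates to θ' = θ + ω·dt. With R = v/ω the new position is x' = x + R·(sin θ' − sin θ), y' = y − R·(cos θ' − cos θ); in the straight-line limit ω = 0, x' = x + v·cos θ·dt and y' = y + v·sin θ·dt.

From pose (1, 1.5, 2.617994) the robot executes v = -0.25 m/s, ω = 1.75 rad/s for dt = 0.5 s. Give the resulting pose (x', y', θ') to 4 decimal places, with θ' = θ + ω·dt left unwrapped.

(1.1206, 1.4896, 3.4930)

θ' = 2.6180 + 1.75·0.5 = 3.4930
R = v/ω = -0.25/1.75 = -0.1429
x' = 1 + -0.1429·(sin 3.4930 − sin 2.6180) = 1.1206
y' = 1.5 − -0.1429·(cos 3.4930 − cos 2.6180) = 1.4896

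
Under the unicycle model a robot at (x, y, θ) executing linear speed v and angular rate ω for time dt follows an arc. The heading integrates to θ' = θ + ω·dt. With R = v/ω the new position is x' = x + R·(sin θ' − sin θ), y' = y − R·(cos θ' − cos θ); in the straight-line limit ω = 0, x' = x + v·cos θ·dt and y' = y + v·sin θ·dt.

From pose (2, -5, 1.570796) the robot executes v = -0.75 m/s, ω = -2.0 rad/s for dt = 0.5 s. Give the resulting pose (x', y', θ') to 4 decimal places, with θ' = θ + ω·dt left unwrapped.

(1.8276, -5.3156, 0.5708)

θ' = 1.5708 + -2.0·0.5 = 0.5708
R = v/ω = -0.75/-2.0 = 0.3750
x' = 2 + 0.3750·(sin 0.5708 − sin 1.5708) = 1.8276
y' = -5 − 0.3750·(cos 0.5708 − cos 1.5708) = -5.3156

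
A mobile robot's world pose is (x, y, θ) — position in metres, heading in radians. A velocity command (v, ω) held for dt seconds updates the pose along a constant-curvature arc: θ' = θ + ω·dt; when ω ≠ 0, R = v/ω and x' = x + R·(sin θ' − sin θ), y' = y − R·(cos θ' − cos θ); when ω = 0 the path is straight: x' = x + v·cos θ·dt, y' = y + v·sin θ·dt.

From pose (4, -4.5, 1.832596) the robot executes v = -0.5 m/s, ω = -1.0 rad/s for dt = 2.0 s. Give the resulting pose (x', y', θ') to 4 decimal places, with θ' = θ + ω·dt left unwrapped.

(3.4337, -5.1224, -0.1674)

θ' = 1.8326 + -1.0·2.0 = -0.1674
R = v/ω = -0.5/-1.0 = 0.5000
x' = 4 + 0.5000·(sin -0.1674 − sin 1.8326) = 3.4337
y' = -4.5 − 0.5000·(cos -0.1674 − cos 1.8326) = -5.1224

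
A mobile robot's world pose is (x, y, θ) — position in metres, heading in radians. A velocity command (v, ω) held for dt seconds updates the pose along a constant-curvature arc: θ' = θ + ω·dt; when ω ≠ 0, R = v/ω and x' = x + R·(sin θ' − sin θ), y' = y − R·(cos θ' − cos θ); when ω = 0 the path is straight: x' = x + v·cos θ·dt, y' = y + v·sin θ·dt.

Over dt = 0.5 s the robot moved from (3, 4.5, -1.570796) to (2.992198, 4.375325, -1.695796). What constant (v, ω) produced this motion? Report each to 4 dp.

v = 0.2500, ω = -0.2500

Δθ = -1.695796 − -1.570796 = -0.125000
ω = Δθ/dt = -0.125000/0.5 = -0.2500
R = −Δy/(cos θ' − cos θ) = -1.0000
v = R·ω = -1.0000·-0.2500 = 0.2500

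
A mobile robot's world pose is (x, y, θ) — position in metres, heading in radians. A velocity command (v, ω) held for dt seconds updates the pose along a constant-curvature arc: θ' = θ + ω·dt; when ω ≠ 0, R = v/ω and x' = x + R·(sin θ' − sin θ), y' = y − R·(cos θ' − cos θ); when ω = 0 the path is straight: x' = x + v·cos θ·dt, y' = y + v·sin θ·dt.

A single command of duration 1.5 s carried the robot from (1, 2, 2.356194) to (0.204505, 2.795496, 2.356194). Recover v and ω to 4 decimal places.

Δθ = 2.356194 − 2.356194 = 0.000000
ω = Δθ/dt = 0.000000/1.5 = 0.0000
ω = 0 → v = (Δx·cos θ + Δy·sin θ)/dt = 0.7500

v = 0.7500, ω = 0.0000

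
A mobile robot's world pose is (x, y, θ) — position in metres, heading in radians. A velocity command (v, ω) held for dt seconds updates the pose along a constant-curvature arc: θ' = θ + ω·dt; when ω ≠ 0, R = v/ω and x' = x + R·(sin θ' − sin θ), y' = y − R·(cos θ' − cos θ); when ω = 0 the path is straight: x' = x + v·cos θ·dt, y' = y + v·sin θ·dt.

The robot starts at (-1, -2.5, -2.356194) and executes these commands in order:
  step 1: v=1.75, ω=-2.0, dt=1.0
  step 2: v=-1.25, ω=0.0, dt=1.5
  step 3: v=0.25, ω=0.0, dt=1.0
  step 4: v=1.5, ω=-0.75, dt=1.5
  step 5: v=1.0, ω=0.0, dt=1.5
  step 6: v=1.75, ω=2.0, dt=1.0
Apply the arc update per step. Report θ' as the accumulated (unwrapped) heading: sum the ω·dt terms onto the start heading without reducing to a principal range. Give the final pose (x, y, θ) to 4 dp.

(-0.7297, 0.8901, -3.4812)

step 1: θ'=-4.3562 (R=-0.8750) → pose (-2.4388, -2.1864, -4.3562)
step 2: θ'=-4.3562 (straight) → pose (-1.7850, -3.9437, -4.3562)
step 3: θ'=-4.3562 (straight) → pose (-1.8721, -3.7094, -4.3562)
step 4: θ'=-5.4812 (R=-2.0000) → pose (-1.4352, -1.6214, -5.4812)
step 5: θ'=-5.4812 (straight) → pose (-0.3922, -0.5433, -5.4812)
step 6: θ'=-3.4812 (R=0.8750) → pose (-0.7297, 0.8901, -3.4812)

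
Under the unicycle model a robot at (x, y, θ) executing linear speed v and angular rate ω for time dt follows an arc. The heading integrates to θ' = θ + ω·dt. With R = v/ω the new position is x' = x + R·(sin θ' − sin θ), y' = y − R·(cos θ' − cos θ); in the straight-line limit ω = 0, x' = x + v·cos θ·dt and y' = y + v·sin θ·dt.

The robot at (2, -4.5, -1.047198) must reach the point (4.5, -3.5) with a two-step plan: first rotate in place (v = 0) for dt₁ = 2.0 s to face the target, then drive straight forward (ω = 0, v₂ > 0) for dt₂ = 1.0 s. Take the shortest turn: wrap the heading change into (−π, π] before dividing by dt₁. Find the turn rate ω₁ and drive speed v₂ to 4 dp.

heading to target = atan2(-3.5−-4.5, 4.5−2) = 0.3805
Δθ = wrap(0.3805 − -1.0472) = 1.4277; ω₁ = Δθ/dt₁ = 0.7139
distance = √((4.5−2)² + (-3.5−-4.5)²) = 2.6926; v₂ = distance/dt₂ = 2.6926

ω₁ = 0.7139, v₂ = 2.6926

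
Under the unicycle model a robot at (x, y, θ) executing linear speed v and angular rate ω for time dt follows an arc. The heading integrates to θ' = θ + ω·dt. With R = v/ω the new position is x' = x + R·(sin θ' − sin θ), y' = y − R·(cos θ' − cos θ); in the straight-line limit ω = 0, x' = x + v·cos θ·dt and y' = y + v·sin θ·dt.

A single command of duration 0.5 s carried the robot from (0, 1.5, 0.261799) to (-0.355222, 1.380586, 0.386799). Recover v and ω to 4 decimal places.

v = -0.7500, ω = 0.2500

Δθ = 0.386799 − 0.261799 = 0.125000
ω = Δθ/dt = 0.125000/0.5 = 0.2500
R = Δx/(sin θ' − sin θ) = -3.0000
v = R·ω = -3.0000·0.2500 = -0.7500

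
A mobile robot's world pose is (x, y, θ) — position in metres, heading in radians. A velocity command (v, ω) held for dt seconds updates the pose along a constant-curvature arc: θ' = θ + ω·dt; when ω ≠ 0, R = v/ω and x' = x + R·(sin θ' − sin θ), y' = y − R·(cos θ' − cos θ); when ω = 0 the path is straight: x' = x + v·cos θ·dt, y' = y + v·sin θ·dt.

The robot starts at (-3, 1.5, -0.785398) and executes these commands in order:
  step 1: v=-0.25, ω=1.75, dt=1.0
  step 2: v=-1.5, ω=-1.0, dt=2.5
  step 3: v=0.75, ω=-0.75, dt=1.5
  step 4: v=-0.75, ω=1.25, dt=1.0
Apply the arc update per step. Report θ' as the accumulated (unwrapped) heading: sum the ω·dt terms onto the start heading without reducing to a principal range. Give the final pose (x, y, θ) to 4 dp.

step 1: θ'=0.9646 (R=-0.1429) → pose (-3.2184, 1.4804, 0.9646)
step 2: θ'=-1.5354 (R=1.5000) → pose (-5.9502, 2.2819, -1.5354)
step 3: θ'=-2.6604 (R=-1.0000) → pose (-6.4867, 1.3601, -2.6604)
step 4: θ'=-1.4104 (R=-0.6000) → pose (-6.1722, 1.9878, -1.4104)

(-6.1722, 1.9878, -1.4104)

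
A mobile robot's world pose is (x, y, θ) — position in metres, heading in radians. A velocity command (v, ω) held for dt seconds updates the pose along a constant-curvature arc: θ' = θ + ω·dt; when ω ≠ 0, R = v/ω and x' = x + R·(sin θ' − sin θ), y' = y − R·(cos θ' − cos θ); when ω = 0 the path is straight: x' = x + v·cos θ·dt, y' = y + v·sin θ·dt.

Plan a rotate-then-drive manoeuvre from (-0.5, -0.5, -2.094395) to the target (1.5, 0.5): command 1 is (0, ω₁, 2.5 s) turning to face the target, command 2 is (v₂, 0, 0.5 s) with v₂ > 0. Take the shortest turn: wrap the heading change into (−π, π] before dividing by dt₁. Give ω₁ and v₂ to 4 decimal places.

ω₁ = 1.0232, v₂ = 4.4721

heading to target = atan2(0.5−-0.5, 1.5−-0.5) = 0.4636
Δθ = wrap(0.4636 − -2.0944) = 2.5580; ω₁ = Δθ/dt₁ = 1.0232
distance = √((1.5−-0.5)² + (0.5−-0.5)²) = 2.2361; v₂ = distance/dt₂ = 4.4721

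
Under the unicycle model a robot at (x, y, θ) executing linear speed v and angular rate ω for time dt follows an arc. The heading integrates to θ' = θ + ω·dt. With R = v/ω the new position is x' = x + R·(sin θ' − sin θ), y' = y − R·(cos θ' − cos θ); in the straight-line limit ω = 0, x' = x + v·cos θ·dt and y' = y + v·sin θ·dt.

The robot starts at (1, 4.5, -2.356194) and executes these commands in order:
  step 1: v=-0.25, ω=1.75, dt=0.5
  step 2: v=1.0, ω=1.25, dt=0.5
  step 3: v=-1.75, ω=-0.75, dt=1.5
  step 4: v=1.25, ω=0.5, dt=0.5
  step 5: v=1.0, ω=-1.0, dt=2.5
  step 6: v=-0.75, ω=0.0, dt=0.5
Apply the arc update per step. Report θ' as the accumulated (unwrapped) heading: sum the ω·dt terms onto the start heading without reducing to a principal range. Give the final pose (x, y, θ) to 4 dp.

step 1: θ'=-1.4812 (R=-0.1429) → pose (1.0413, 4.6138, -1.4812)
step 2: θ'=-0.8562 (R=0.8000) → pose (1.2338, 4.1611, -0.8562)
step 3: θ'=-1.9812 (R=2.3333) → pose (0.8567, 6.6211, -1.9812)
step 4: θ'=-1.7312 (R=2.5000) → pose (0.6812, 6.0230, -1.7312)
step 5: θ'=-4.2312 (R=-1.0000) → pose (-1.1924, 5.7199, -4.2312)
step 6: θ'=-4.2312 (straight) → pose (-1.0189, 5.3874, -4.2312)

(-1.0189, 5.3874, -4.2312)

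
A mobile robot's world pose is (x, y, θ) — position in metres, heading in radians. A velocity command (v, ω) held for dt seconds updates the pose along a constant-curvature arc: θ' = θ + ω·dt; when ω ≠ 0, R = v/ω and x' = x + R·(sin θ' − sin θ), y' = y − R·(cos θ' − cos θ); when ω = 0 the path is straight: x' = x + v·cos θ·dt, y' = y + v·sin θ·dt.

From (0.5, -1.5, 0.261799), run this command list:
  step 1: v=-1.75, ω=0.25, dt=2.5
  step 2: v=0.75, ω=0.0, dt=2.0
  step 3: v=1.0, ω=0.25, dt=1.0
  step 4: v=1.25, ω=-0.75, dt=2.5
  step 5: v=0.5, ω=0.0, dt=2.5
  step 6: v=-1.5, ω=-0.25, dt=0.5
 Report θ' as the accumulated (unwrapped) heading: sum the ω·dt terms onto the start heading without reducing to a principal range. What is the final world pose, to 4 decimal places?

step 1: θ'=0.8868 (R=-7.0000) → pose (-3.1136, -3.8382, 0.8868)
step 2: θ'=0.8868 (straight) → pose (-2.1658, -2.6756, 0.8868)
step 3: θ'=1.1368 (R=4.0000) → pose (-1.6368, -1.8300, 1.1368)
step 4: θ'=-0.7382 (R=-1.6667) → pose (0.9969, -1.2981, -0.7382)
step 5: θ'=-0.7382 (straight) → pose (1.9215, -2.1393, -0.7382)
step 6: θ'=-0.8632 (R=6.0000) → pose (1.3997, -1.6012, -0.8632)

(1.3997, -1.6012, -0.8632)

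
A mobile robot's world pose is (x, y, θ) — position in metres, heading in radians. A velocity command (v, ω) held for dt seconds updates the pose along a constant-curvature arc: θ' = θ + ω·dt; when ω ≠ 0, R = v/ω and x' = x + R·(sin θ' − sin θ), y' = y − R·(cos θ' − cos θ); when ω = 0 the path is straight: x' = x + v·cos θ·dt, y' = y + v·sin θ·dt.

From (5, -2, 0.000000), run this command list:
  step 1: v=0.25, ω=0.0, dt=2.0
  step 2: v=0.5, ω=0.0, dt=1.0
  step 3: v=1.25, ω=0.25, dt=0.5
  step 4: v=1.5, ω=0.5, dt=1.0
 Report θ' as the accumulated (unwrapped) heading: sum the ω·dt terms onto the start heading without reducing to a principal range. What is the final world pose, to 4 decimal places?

step 1: θ'=0.0000 (straight) → pose (5.5000, -2.0000, 0.0000)
step 2: θ'=0.0000 (straight) → pose (6.0000, -2.0000, 0.0000)
step 3: θ'=0.1250 (R=5.0000) → pose (6.6234, -1.9610, 0.1250)
step 4: θ'=0.6250 (R=3.0000) → pose (8.0046, -1.4173, 0.6250)

(8.0046, -1.4173, 0.6250)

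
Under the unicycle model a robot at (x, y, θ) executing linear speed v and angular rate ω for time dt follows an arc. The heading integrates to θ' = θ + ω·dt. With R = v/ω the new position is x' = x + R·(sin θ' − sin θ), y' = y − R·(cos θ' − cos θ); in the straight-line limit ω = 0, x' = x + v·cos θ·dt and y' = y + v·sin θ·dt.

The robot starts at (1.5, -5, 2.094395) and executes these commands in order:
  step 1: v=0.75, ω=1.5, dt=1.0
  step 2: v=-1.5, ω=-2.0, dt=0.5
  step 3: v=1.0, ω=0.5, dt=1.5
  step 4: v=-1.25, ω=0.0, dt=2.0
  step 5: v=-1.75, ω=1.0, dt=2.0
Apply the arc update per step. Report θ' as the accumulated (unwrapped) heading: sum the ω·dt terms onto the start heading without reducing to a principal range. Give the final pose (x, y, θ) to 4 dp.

step 1: θ'=3.5944 (R=0.5000) → pose (0.8482, -4.8004, 3.5944)
step 2: θ'=2.5944 (R=0.7500) → pose (1.5666, -4.8343, 2.5944)
step 3: θ'=3.3444 (R=2.0000) → pose (0.1232, -4.5833, 3.3444)
step 4: θ'=3.3444 (straight) → pose (2.5719, -4.0797, 3.3444)
step 5: θ'=5.3444 (R=-1.7500) → pose (3.6314, -1.3318, 5.3444)

(3.6314, -1.3318, 5.3444)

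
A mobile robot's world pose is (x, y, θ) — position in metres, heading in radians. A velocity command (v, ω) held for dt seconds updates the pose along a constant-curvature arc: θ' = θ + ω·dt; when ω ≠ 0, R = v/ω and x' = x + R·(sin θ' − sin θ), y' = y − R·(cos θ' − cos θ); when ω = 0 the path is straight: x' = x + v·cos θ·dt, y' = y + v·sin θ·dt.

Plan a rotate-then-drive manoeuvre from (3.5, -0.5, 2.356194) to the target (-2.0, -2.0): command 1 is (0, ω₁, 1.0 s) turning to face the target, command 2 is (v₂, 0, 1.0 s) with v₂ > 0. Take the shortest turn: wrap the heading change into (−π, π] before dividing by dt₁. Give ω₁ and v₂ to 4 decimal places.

ω₁ = 1.0517, v₂ = 5.7009

heading to target = atan2(-2−-0.5, -2−3.5) = -2.8753
Δθ = wrap(-2.8753 − 2.3562) = 1.0517; ω₁ = Δθ/dt₁ = 1.0517
distance = √((-2−3.5)² + (-2−-0.5)²) = 5.7009; v₂ = distance/dt₂ = 5.7009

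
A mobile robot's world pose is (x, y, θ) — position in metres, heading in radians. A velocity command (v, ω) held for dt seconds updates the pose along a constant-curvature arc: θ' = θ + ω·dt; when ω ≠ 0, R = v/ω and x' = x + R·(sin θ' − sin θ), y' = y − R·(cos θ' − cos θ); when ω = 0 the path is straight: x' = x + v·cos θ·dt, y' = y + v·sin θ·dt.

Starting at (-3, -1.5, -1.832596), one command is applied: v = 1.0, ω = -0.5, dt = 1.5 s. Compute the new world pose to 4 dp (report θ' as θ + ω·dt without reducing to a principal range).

θ' = -1.8326 + -0.5·1.5 = -2.5826
R = v/ω = 1.0/-0.5 = -2.0000
x' = -3 + -2.0000·(sin -2.5826 − sin -1.8326) = -3.8712
y' = -1.5 − -2.0000·(cos -2.5826 − cos -1.8326) = -2.6779

(-3.8712, -2.6779, -2.5826)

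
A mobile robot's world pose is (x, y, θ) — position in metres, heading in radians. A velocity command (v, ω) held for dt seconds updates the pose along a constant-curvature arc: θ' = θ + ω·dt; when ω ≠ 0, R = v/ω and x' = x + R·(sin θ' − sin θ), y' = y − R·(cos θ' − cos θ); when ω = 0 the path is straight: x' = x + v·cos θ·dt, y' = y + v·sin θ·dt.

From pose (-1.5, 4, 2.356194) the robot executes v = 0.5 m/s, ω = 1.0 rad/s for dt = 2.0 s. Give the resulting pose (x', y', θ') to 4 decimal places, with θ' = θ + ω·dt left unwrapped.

(-2.3222, 3.8208, 4.3562)

θ' = 2.3562 + 1.0·2.0 = 4.3562
R = v/ω = 0.5/1.0 = 0.5000
x' = -1.5 + 0.5000·(sin 4.3562 − sin 2.3562) = -2.3222
y' = 4 − 0.5000·(cos 4.3562 − cos 2.3562) = 3.8208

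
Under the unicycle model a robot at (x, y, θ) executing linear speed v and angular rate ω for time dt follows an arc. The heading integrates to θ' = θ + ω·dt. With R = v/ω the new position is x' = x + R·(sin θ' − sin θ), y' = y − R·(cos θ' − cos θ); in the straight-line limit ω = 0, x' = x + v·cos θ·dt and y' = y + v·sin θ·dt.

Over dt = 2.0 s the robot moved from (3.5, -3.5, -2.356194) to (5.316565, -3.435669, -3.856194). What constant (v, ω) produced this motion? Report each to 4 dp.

v = -1.0000, ω = -0.7500

Δθ = -3.856194 − -2.356194 = -1.500000
ω = Δθ/dt = -1.500000/2.0 = -0.7500
R = Δx/(sin θ' − sin θ) = 1.3333
v = R·ω = 1.3333·-0.7500 = -1.0000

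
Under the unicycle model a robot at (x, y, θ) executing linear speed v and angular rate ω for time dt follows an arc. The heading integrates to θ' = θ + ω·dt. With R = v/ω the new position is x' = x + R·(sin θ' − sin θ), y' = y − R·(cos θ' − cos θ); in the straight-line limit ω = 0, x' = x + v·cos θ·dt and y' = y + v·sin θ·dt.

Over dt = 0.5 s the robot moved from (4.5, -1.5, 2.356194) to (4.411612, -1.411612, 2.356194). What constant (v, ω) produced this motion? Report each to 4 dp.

v = 0.2500, ω = 0.0000

Δθ = 2.356194 − 2.356194 = 0.000000
ω = Δθ/dt = 0.000000/0.5 = 0.0000
ω = 0 → v = (Δx·cos θ + Δy·sin θ)/dt = 0.2500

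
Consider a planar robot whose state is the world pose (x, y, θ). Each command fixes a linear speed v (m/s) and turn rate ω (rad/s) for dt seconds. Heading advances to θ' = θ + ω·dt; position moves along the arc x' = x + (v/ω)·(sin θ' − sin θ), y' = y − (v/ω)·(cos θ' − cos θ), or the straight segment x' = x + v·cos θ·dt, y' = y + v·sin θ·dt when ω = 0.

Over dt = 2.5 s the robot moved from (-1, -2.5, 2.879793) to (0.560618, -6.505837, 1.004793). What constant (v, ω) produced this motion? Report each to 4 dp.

Δθ = 1.004793 − 2.879793 = -1.875000
ω = Δθ/dt = -1.875000/2.5 = -0.7500
R = −Δy/(cos θ' − cos θ) = 2.6667
v = R·ω = 2.6667·-0.7500 = -2.0000

v = -2.0000, ω = -0.7500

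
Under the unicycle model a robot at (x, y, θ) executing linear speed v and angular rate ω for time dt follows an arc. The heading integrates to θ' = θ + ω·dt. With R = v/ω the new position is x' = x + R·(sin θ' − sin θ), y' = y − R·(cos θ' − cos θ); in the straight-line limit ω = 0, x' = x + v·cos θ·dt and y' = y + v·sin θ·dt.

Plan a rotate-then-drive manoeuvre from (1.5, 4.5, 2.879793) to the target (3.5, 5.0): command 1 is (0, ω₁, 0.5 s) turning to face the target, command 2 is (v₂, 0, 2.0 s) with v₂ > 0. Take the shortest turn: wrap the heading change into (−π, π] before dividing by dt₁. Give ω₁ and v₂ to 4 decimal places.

ω₁ = -5.2696, v₂ = 1.0308

heading to target = atan2(5−4.5, 3.5−1.5) = 0.2450
Δθ = wrap(0.2450 − 2.8798) = -2.6348; ω₁ = Δθ/dt₁ = -5.2696
distance = √((3.5−1.5)² + (5−4.5)²) = 2.0616; v₂ = distance/dt₂ = 1.0308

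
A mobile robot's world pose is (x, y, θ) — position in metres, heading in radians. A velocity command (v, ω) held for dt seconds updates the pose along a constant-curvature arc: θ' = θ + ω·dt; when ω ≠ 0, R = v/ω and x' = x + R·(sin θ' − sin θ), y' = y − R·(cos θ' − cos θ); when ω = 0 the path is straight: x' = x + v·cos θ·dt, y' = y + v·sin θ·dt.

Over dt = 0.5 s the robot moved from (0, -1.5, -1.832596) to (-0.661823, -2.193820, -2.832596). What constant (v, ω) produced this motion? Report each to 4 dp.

v = 2.0000, ω = -2.0000

Δθ = -2.832596 − -1.832596 = -1.000000
ω = Δθ/dt = -1.000000/0.5 = -2.0000
R = −Δy/(cos θ' − cos θ) = -1.0000
v = R·ω = -1.0000·-2.0000 = 2.0000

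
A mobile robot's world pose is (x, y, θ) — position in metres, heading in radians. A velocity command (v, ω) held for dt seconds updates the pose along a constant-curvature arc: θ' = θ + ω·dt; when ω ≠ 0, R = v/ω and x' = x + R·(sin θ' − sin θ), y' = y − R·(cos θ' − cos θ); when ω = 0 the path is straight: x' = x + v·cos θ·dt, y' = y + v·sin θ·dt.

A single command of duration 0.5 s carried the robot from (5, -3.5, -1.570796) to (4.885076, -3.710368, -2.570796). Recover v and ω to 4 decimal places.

Δθ = -2.570796 − -1.570796 = -1.000000
ω = Δθ/dt = -1.000000/0.5 = -2.0000
R = −Δy/(cos θ' − cos θ) = -0.2500
v = R·ω = -0.2500·-2.0000 = 0.5000

v = 0.5000, ω = -2.0000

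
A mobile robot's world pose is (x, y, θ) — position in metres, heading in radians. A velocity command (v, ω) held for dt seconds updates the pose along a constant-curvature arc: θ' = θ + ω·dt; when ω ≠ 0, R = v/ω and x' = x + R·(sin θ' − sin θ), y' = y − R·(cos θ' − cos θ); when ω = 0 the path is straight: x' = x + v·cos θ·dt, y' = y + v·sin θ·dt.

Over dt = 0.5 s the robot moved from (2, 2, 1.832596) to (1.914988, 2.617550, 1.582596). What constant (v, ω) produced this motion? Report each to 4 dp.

v = 1.2500, ω = -0.5000

Δθ = 1.582596 − 1.832596 = -0.250000
ω = Δθ/dt = -0.250000/0.5 = -0.5000
R = −Δy/(cos θ' − cos θ) = -2.5000
v = R·ω = -2.5000·-0.5000 = 1.2500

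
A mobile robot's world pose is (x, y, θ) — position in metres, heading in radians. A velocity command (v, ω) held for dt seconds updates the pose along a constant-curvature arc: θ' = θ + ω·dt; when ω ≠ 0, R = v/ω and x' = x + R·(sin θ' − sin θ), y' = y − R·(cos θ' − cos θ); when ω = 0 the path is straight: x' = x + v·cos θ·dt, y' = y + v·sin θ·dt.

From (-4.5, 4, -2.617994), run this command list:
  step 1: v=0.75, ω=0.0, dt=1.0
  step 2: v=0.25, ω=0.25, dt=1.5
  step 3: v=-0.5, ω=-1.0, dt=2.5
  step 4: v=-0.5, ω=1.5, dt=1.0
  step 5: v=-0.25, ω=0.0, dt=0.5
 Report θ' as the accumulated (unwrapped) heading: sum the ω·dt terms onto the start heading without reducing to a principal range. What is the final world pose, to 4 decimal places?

(-4.1172, 2.7006, -3.2430)

step 1: θ'=-2.6180 (straight) → pose (-5.1495, 3.6250, -2.6180)
step 2: θ'=-2.2430 (R=1.0000) → pose (-5.4320, 3.3817, -2.2430)
step 3: θ'=-4.7430 (R=0.5000) → pose (-4.5410, 3.0550, -4.7430)
step 4: θ'=-3.2430 (R=-0.3333) → pose (-4.2415, 2.7132, -3.2430)
step 5: θ'=-3.2430 (straight) → pose (-4.1172, 2.7006, -3.2430)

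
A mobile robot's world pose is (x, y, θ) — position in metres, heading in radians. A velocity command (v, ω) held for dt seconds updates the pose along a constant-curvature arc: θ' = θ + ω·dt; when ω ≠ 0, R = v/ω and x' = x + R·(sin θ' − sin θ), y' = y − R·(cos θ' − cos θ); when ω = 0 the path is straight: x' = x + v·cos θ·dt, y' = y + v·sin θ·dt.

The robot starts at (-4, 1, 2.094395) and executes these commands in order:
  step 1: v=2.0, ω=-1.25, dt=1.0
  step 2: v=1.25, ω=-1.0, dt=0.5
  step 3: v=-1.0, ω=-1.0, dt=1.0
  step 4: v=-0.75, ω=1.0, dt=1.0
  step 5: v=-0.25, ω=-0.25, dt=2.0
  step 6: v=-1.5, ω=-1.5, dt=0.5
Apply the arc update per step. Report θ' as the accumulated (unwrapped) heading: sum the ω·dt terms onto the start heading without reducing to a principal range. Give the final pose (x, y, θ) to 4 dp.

step 1: θ'=0.8444 (R=-1.6000) → pose (-3.8105, 2.8627, 0.8444)
step 2: θ'=0.3444 (R=-1.2500) → pose (-3.2980, 3.2091, 0.3444)
step 3: θ'=-0.6556 (R=1.0000) → pose (-4.2453, 3.3577, -0.6556)
step 4: θ'=0.3444 (R=-0.7500) → pose (-4.9558, 3.4691, 0.3444)
step 5: θ'=-0.1556 (R=1.0000) → pose (-5.4484, 3.4225, -0.1556)
step 6: θ'=-0.9056 (R=1.0000) → pose (-6.0802, 3.7932, -0.9056)

(-6.0802, 3.7932, -0.9056)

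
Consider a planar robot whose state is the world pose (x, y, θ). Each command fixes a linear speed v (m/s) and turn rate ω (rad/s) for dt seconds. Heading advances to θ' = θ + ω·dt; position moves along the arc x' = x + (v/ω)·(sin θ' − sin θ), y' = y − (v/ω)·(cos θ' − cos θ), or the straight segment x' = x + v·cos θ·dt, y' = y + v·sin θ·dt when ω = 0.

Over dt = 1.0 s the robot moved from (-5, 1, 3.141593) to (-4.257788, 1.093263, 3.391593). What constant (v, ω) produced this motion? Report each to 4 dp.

v = -0.7500, ω = 0.2500

Δθ = 3.391593 − 3.141593 = 0.250000
ω = Δθ/dt = 0.250000/1.0 = 0.2500
R = Δx/(sin θ' − sin θ) = -3.0000
v = R·ω = -3.0000·0.2500 = -0.7500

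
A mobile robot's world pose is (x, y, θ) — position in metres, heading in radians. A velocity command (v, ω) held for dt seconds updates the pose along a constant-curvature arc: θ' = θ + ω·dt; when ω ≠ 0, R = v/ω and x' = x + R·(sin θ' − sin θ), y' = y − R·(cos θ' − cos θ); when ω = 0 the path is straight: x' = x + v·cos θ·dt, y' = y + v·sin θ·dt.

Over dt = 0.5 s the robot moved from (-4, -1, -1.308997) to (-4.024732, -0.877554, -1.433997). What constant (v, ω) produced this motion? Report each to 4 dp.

Δθ = -1.433997 − -1.308997 = -0.125000
ω = Δθ/dt = -0.125000/0.5 = -0.2500
R = −Δy/(cos θ' − cos θ) = 1.0000
v = R·ω = 1.0000·-0.2500 = -0.2500

v = -0.2500, ω = -0.2500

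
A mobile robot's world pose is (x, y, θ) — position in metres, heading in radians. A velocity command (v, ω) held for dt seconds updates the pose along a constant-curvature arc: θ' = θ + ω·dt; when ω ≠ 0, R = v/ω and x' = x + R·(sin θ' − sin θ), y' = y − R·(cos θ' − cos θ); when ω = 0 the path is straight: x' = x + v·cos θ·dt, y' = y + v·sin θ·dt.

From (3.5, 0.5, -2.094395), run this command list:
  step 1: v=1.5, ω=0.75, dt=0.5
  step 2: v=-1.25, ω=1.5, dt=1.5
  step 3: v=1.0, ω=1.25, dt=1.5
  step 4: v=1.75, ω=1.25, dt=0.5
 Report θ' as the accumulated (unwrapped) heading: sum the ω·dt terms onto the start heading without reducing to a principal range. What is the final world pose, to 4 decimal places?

(1.3557, 2.2749, 3.0306)

step 1: θ'=-1.7194 (R=2.0000) → pose (3.2541, -0.2039, -1.7194)
step 2: θ'=0.5306 (R=-0.8333) → pose (2.0082, 0.6382, 0.5306)
step 3: θ'=2.4056 (R=0.8000) → pose (2.1404, 1.9212, 2.4056)
step 4: θ'=3.0306 (R=1.4000) → pose (1.3557, 2.2749, 3.0306)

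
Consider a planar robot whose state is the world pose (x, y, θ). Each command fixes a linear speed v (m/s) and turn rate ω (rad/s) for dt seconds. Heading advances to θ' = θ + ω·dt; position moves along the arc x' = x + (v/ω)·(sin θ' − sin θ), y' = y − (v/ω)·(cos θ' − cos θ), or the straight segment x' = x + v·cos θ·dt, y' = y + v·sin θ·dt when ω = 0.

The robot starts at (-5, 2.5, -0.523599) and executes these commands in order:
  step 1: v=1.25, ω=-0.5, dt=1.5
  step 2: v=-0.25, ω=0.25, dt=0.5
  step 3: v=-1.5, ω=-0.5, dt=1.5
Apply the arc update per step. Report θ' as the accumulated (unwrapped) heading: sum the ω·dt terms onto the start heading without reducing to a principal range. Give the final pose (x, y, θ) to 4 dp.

(-4.0073, 3.3792, -1.8986)

step 1: θ'=-1.2736 (R=-2.5000) → pose (-3.8596, 1.0670, -1.2736)
step 2: θ'=-1.1486 (R=-1.0000) → pose (-3.9036, 1.1840, -1.1486)
step 3: θ'=-1.8986 (R=3.0000) → pose (-4.0073, 3.3792, -1.8986)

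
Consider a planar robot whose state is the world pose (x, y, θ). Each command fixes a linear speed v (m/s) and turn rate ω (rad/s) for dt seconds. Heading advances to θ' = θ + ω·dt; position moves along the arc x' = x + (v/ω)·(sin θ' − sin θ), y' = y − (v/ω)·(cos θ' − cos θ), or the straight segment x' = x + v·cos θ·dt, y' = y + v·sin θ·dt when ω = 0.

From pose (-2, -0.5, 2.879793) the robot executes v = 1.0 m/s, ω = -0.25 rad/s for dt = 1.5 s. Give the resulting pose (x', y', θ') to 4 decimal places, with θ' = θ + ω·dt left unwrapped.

θ' = 2.8798 + -0.25·1.5 = 2.5048
R = v/ω = 1.0/-0.25 = -4.0000
x' = -2 + -4.0000·(sin 2.5048 − sin 2.8798) = -3.3432
y' = -0.5 − -4.0000·(cos 2.5048 − cos 2.8798) = 0.1477

(-3.3432, 0.1477, 2.5048)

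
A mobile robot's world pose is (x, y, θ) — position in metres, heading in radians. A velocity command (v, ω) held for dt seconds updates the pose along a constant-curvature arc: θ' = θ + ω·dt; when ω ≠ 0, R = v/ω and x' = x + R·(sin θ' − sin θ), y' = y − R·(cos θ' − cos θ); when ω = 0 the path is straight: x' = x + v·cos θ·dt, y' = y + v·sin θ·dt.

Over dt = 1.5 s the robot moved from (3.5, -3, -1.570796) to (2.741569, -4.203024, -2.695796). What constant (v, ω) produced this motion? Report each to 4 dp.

Δθ = -2.695796 − -1.570796 = -1.125000
ω = Δθ/dt = -1.125000/1.5 = -0.7500
R = −Δy/(cos θ' − cos θ) = -1.3333
v = R·ω = -1.3333·-0.7500 = 1.0000

v = 1.0000, ω = -0.7500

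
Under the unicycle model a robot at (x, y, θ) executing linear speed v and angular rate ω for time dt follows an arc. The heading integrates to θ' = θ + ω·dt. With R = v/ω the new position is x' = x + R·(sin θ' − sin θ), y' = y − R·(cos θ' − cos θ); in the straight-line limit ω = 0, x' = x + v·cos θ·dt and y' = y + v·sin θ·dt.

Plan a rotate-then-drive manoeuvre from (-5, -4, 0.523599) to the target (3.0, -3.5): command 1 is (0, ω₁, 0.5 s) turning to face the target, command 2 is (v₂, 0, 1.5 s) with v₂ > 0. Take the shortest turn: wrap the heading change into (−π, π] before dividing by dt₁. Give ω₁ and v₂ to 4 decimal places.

heading to target = atan2(-3.5−-4, 3−-5) = 0.0624
Δθ = wrap(0.0624 − 0.5236) = -0.4612; ω₁ = Δθ/dt₁ = -0.9224
distance = √((3−-5)² + (-3.5−-4)²) = 8.0156; v₂ = distance/dt₂ = 5.3437

ω₁ = -0.9224, v₂ = 5.3437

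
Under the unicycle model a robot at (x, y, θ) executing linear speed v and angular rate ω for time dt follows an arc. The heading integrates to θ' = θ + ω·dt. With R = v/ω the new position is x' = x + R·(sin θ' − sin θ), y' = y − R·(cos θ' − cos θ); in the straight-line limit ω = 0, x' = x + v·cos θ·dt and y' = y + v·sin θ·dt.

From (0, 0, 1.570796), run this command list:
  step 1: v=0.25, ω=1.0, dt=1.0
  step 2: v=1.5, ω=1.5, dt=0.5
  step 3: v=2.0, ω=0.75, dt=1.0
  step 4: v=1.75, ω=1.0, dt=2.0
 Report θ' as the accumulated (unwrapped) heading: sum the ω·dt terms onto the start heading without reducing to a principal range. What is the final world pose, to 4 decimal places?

step 1: θ'=2.5708 (R=0.2500) → pose (-0.1149, 0.2104, 2.5708)
step 2: θ'=3.3208 (R=1.0000) → pose (-0.8335, 0.3529, 3.3208)
step 3: θ'=4.0708 (R=2.6667) → pose (-2.4945, -0.6752, 4.0708)
step 4: θ'=6.0708 (R=1.7500) → pose (-1.4614, -3.4332, 6.0708)

(-1.4614, -3.4332, 6.0708)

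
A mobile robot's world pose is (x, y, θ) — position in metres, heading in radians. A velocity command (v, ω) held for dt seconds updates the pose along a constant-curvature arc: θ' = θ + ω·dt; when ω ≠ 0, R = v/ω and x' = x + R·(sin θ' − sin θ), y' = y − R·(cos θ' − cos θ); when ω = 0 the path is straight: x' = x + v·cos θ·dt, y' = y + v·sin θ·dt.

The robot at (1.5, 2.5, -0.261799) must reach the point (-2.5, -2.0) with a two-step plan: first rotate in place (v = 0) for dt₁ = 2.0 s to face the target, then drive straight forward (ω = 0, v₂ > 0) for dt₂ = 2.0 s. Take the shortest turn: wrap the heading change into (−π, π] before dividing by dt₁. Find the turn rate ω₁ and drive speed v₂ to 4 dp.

ω₁ = -1.0178, v₂ = 3.0104

heading to target = atan2(-2−2.5, -2.5−1.5) = -2.2974
Δθ = wrap(-2.2974 − -0.2618) = -2.0356; ω₁ = Δθ/dt₁ = -1.0178
distance = √((-2.5−1.5)² + (-2−2.5)²) = 6.0208; v₂ = distance/dt₂ = 3.0104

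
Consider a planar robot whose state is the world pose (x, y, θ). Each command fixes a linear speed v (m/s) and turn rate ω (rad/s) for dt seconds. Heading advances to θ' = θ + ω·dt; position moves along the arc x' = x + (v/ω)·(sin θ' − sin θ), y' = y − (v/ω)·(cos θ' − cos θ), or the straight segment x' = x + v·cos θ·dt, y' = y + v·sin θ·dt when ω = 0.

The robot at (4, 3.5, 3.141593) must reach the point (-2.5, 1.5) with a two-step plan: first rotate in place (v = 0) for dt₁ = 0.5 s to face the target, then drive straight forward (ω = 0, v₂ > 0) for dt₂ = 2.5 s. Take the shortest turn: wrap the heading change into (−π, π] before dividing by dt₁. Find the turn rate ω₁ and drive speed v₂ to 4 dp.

ω₁ = 0.5970, v₂ = 2.7203

heading to target = atan2(1.5−3.5, -2.5−4) = -2.8431
Δθ = wrap(-2.8431 − 3.1416) = 0.2985; ω₁ = Δθ/dt₁ = 0.5970
distance = √((-2.5−4)² + (1.5−3.5)²) = 6.8007; v₂ = distance/dt₂ = 2.7203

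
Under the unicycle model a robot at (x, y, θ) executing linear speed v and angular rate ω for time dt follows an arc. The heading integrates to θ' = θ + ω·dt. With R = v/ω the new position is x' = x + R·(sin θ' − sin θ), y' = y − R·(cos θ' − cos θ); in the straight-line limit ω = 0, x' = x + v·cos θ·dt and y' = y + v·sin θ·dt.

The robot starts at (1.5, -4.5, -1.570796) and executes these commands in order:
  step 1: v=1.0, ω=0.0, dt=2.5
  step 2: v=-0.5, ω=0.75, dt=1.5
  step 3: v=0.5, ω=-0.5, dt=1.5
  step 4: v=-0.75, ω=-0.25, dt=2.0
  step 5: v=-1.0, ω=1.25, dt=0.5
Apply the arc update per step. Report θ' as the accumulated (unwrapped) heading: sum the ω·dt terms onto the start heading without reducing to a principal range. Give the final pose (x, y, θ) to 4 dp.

step 1: θ'=-1.5708 (straight) → pose (1.5000, -7.0000, -1.5708)
step 2: θ'=-0.4458 (R=-0.6667) → pose (1.1208, -6.3985, -0.4458)
step 3: θ'=-1.1958 (R=-1.0000) → pose (1.6201, -6.9345, -1.1958)
step 4: θ'=-1.6958 (R=3.0000) → pose (1.4350, -5.4616, -1.6958)
step 5: θ'=-1.0708 (R=-0.8000) → pose (1.3434, -4.9784, -1.0708)

(1.3434, -4.9784, -1.0708)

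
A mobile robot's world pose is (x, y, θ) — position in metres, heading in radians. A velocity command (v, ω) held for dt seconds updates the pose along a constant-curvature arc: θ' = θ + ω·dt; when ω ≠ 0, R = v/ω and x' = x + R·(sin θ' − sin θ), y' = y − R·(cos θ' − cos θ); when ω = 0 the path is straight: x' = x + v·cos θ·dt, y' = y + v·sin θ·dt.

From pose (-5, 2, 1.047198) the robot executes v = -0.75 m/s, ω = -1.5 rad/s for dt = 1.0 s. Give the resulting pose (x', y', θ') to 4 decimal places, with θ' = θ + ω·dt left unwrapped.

(-5.6518, 1.8004, -0.4528)

θ' = 1.0472 + -1.5·1.0 = -0.4528
R = v/ω = -0.75/-1.5 = 0.5000
x' = -5 + 0.5000·(sin -0.4528 − sin 1.0472) = -5.6518
y' = 2 − 0.5000·(cos -0.4528 − cos 1.0472) = 1.8004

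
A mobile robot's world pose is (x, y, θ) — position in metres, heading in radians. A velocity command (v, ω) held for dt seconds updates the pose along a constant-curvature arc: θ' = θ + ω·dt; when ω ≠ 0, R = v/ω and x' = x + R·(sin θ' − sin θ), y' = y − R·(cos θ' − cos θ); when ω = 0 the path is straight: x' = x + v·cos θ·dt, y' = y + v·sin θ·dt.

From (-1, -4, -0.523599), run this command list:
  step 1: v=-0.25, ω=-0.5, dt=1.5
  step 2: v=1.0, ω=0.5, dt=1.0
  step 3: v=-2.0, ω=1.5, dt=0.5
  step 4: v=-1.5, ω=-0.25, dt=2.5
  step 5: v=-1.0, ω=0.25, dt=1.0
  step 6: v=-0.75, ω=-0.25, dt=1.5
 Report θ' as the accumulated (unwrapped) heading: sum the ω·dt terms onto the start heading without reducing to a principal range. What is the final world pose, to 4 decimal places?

step 1: θ'=-1.2736 (R=0.5000) → pose (-1.2281, -3.7134, -1.2736)
step 2: θ'=-0.7736 (R=2.0000) → pose (-0.7132, -4.5585, -0.7736)
step 3: θ'=-0.0236 (R=-1.3333) → pose (-1.6133, -4.1794, -0.0236)
step 4: θ'=-0.6486 (R=6.0000) → pose (-5.0962, -2.9627, -0.6486)
step 5: θ'=-0.3986 (R=-4.0000) → pose (-5.9600, -2.4640, -0.3986)
step 6: θ'=-0.7736 (R=3.0000) → pose (-6.8917, -1.8454, -0.7736)

(-6.8917, -1.8454, -0.7736)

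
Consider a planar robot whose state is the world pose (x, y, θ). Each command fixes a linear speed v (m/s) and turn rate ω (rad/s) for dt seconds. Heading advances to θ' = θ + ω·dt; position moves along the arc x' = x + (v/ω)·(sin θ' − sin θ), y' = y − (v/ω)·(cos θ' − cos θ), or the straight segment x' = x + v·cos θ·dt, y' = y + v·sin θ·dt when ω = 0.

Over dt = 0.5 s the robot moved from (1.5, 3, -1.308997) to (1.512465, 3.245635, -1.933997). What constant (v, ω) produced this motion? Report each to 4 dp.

v = -0.5000, ω = -1.2500

Δθ = -1.933997 − -1.308997 = -0.625000
ω = Δθ/dt = -0.625000/0.5 = -1.2500
R = −Δy/(cos θ' − cos θ) = 0.4000
v = R·ω = 0.4000·-1.2500 = -0.5000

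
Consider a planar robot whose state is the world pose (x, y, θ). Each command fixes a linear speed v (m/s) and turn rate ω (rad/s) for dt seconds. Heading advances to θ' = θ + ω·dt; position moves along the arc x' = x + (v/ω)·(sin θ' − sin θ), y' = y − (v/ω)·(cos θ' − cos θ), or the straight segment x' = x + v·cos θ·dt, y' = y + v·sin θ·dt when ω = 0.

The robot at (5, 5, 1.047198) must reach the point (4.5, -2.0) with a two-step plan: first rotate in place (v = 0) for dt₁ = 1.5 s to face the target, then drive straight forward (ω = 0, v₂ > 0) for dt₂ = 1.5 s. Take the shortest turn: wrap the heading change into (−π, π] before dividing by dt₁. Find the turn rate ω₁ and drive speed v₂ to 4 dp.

heading to target = atan2(-2−5, 4.5−5) = -1.6421
Δθ = wrap(-1.6421 − 1.0472) = -2.6893; ω₁ = Δθ/dt₁ = -1.7929
distance = √((4.5−5)² + (-2−5)²) = 7.0178; v₂ = distance/dt₂ = 4.6786

ω₁ = -1.7929, v₂ = 4.6786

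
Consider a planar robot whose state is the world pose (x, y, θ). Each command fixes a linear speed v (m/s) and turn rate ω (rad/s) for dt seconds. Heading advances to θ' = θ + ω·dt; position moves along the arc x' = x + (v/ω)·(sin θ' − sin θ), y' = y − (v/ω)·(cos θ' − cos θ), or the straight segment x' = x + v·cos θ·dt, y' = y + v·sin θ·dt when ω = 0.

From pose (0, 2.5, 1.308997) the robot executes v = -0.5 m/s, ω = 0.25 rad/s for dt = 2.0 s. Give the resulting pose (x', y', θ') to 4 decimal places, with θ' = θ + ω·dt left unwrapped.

θ' = 1.3090 + 0.25·2.0 = 1.8090
R = v/ω = -0.5/0.25 = -2.0000
x' = 0 + -2.0000·(sin 1.8090 − sin 1.3090) = -0.0117
y' = 2.5 − -2.0000·(cos 1.8090 − cos 1.3090) = 1.5105

(-0.0117, 1.5105, 1.8090)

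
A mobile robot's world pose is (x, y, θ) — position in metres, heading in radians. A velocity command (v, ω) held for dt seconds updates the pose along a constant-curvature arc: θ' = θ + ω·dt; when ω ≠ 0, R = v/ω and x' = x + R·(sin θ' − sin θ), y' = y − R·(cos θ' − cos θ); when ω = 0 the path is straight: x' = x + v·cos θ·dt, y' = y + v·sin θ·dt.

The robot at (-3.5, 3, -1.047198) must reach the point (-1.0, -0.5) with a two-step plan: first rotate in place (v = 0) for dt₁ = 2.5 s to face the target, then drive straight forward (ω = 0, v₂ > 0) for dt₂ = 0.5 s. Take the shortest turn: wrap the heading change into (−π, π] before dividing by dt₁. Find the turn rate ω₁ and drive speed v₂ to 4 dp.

heading to target = atan2(-0.5−3, -1−-3.5) = -0.9505
Δθ = wrap(-0.9505 − -1.0472) = 0.0967; ω₁ = Δθ/dt₁ = 0.0387
distance = √((-1−-3.5)² + (-0.5−3)²) = 4.3012; v₂ = distance/dt₂ = 8.6023

ω₁ = 0.0387, v₂ = 8.6023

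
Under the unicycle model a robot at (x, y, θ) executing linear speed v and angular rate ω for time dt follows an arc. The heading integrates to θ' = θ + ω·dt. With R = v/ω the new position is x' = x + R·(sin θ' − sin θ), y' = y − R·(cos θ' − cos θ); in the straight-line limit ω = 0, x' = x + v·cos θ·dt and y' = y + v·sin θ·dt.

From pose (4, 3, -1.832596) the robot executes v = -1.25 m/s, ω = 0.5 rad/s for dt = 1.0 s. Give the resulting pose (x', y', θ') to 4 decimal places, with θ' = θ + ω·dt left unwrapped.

(4.0146, 4.2369, -1.3326)

θ' = -1.8326 + 0.5·1.0 = -1.3326
R = v/ω = -1.25/0.5 = -2.5000
x' = 4 + -2.5000·(sin -1.3326 − sin -1.8326) = 4.0146
y' = 3 − -2.5000·(cos -1.3326 − cos -1.8326) = 4.2369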